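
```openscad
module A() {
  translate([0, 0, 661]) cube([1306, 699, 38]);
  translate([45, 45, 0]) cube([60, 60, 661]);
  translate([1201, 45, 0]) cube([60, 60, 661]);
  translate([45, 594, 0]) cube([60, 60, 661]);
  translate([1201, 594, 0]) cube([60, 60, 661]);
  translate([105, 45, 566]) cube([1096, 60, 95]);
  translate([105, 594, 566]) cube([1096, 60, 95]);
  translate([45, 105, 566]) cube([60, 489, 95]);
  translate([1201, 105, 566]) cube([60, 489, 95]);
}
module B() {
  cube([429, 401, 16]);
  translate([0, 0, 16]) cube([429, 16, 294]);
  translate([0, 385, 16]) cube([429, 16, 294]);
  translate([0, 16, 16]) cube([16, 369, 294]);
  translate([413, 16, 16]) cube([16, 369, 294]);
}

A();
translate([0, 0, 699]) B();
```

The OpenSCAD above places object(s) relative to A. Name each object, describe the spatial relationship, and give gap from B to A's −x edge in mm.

The open box's min-x is at 0; the table's min-x is 0; gap = 0 mm.

A is a table. B is an open box. The open box is on top of the table. The gap from the open box to the table's −x edge is 0 mm.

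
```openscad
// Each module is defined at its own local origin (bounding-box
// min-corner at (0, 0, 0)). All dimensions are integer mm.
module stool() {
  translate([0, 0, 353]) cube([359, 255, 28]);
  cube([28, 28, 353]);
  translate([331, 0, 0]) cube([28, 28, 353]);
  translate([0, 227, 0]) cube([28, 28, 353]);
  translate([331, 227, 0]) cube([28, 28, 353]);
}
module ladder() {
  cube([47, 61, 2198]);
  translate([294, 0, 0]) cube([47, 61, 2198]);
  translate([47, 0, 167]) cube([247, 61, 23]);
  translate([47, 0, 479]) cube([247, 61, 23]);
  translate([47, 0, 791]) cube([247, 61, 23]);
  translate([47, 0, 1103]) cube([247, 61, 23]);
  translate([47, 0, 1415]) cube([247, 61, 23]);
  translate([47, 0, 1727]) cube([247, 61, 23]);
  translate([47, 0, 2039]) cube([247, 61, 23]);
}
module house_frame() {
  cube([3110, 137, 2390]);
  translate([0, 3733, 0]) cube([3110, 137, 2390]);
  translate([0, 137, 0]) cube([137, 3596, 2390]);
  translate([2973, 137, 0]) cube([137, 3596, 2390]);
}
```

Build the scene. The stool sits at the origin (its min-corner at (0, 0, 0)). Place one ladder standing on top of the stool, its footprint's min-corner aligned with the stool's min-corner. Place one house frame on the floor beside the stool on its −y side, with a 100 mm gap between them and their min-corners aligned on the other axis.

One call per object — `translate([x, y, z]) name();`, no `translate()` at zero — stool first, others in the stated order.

stool();
translate([0, 0, 381]) ladder();
translate([0, -3970, 0]) house_frame();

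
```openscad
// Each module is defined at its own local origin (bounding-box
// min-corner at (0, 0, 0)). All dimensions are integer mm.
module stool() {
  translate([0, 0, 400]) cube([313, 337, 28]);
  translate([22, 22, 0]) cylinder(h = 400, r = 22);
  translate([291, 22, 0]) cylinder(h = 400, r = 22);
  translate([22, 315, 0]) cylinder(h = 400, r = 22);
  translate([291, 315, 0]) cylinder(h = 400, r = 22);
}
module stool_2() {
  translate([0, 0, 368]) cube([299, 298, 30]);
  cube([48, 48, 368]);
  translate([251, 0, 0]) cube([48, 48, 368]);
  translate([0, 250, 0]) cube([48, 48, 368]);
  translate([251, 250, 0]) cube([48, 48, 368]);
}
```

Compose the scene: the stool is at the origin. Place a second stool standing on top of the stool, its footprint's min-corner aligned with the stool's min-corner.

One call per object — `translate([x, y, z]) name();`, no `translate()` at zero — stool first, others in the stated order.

stool();
translate([0, 0, 428]) stool_2();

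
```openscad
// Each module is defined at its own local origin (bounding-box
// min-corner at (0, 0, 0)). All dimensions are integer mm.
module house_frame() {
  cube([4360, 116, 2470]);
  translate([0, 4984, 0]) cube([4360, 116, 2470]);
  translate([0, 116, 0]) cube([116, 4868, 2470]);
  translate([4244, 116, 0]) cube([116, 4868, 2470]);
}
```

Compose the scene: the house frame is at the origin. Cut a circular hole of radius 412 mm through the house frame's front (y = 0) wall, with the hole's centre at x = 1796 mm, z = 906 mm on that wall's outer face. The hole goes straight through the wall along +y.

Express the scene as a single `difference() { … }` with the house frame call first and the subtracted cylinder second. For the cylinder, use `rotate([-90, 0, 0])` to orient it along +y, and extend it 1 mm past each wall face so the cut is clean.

difference() {
  house_frame();
  translate([1796, -1, 906]) rotate([-90, 0, 0]) cylinder(h = 118, r = 412);
}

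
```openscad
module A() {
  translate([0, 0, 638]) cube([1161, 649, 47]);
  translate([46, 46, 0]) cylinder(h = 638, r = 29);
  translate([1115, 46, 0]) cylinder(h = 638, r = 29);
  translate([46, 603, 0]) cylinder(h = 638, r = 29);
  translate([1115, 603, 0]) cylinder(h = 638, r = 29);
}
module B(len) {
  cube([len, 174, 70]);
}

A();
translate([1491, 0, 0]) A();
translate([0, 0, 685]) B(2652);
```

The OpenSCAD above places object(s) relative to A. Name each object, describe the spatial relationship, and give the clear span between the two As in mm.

Second table starts at x = 1491; first ends at x = 1161; clear span = 1491 − 1161 = 330 mm.

A is a table. B is a beam. A beam spans the tops of two tables. The clear span between the two tables is 330 mm.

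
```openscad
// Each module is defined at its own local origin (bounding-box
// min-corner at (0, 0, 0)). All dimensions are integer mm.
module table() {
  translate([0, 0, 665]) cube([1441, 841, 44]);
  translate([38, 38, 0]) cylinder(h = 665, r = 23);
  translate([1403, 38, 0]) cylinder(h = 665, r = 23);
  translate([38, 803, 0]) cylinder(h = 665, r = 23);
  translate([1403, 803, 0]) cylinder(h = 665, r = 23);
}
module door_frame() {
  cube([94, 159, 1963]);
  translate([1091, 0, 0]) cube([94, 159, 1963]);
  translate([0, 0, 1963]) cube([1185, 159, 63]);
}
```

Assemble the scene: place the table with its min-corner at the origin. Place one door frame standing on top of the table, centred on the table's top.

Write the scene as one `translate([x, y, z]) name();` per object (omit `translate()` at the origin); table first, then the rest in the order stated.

table();
translate([128, 341, 709]) door_frame();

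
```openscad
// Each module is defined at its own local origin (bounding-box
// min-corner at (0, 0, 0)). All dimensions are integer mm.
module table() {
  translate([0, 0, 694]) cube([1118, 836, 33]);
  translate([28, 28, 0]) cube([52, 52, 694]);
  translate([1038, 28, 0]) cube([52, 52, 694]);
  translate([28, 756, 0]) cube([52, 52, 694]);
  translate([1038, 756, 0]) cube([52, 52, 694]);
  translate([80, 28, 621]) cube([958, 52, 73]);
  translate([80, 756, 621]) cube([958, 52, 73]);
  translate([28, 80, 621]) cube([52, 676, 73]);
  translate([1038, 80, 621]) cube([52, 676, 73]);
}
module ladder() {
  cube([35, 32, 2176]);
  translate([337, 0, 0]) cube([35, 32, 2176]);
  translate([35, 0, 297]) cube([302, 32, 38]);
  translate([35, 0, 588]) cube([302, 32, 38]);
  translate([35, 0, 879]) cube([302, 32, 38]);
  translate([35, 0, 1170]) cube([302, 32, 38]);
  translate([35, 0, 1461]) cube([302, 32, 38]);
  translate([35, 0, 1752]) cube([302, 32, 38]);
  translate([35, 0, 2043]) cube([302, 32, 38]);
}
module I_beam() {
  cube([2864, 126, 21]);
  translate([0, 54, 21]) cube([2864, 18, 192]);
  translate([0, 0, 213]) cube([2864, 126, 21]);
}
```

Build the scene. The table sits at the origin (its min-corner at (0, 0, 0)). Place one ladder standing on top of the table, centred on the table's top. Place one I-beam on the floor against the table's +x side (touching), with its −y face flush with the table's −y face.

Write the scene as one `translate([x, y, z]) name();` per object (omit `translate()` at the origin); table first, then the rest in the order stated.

table();
translate([373, 402, 727]) ladder();
translate([1118, 0, 0]) I_beam();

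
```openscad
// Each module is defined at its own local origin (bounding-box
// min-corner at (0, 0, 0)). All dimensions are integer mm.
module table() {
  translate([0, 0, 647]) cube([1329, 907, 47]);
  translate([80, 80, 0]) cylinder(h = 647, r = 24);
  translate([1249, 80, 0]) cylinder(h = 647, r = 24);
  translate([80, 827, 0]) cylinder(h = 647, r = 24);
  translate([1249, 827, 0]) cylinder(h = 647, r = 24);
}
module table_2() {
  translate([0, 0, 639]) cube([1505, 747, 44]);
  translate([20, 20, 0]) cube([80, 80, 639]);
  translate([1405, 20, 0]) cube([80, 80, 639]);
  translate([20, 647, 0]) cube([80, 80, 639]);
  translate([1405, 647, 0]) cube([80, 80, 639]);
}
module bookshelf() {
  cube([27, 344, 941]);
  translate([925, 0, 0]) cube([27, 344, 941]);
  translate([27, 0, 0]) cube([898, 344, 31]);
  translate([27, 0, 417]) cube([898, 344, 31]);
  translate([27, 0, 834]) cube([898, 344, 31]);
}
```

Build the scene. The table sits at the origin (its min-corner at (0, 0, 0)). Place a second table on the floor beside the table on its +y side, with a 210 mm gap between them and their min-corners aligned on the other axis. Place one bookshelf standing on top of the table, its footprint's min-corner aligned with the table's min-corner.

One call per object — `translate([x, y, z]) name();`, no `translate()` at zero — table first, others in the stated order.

table();
translate([0, 1117, 0]) table_2();
translate([0, 0, 694]) bookshelf();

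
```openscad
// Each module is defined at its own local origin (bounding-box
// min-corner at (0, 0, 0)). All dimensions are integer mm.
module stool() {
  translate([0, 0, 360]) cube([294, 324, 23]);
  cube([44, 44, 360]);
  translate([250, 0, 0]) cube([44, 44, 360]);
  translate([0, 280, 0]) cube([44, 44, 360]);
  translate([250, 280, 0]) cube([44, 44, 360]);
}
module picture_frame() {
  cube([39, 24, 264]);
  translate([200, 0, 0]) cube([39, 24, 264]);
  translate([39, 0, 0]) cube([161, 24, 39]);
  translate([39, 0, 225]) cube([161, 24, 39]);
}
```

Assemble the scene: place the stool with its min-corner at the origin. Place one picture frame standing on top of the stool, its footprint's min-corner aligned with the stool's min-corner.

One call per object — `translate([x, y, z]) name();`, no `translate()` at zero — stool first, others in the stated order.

stool();
translate([0, 0, 383]) picture_frame();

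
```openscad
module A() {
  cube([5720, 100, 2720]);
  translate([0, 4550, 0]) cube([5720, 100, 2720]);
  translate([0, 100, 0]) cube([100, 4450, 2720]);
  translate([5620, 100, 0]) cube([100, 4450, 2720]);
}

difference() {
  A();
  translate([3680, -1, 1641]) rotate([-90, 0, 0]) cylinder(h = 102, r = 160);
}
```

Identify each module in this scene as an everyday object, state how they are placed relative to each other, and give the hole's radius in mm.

A is a house frame. The house frame has a circular hole through its front wall. The hole's radius is 160 mm.

The subtracted cylinder has r = 160 mm.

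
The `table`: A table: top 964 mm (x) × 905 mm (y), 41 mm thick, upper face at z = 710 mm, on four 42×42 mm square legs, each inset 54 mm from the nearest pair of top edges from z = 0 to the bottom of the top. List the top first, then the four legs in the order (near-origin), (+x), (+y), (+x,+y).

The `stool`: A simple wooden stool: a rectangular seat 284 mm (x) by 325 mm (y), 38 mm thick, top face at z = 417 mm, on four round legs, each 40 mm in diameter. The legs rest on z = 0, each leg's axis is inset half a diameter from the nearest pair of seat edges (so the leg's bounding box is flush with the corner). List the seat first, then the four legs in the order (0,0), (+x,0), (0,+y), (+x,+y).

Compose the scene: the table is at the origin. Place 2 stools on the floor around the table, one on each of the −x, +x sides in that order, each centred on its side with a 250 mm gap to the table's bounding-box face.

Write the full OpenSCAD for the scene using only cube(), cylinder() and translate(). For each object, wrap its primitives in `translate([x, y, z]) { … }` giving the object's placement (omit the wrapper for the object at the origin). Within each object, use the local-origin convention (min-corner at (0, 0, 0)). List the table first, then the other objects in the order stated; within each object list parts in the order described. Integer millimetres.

translate([0, 0, 669]) cube([964, 905, 41]);
translate([54, 54, 0]) cube([42, 42, 669]);
translate([868, 54, 0]) cube([42, 42, 669]);
translate([54, 809, 0]) cube([42, 42, 669]);
translate([868, 809, 0]) cube([42, 42, 669]);
translate([-534, 290, 0]) {
  translate([0, 0, 379]) cube([284, 325, 38]);
  translate([20, 20, 0]) cylinder(h = 379, r = 20);
  translate([264, 20, 0]) cylinder(h = 379, r = 20);
  translate([20, 305, 0]) cylinder(h = 379, r = 20);
  translate([264, 305, 0]) cylinder(h = 379, r = 20);
}
translate([1214, 290, 0]) {
  translate([0, 0, 379]) cube([284, 325, 38]);
  translate([20, 20, 0]) cylinder(h = 379, r = 20);
  translate([264, 20, 0]) cylinder(h = 379, r = 20);
  translate([20, 305, 0]) cylinder(h = 379, r = 20);
  translate([264, 305, 0]) cylinder(h = 379, r = 20);
}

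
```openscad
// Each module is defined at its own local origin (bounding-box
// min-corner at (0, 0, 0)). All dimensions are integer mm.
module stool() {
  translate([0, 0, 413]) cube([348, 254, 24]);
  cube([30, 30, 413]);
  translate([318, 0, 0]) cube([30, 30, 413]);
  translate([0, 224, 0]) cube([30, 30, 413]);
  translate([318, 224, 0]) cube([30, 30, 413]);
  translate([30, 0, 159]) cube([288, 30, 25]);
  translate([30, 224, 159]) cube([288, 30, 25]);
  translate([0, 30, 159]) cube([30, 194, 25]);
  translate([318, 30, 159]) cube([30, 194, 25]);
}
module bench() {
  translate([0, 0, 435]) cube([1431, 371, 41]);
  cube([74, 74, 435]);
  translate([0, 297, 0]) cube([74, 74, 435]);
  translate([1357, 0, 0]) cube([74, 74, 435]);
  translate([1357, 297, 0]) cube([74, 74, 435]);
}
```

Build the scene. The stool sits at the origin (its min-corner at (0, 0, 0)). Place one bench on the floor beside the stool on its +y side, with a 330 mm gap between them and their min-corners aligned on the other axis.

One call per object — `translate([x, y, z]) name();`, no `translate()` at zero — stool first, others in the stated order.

stool();
translate([0, 584, 0]) bench();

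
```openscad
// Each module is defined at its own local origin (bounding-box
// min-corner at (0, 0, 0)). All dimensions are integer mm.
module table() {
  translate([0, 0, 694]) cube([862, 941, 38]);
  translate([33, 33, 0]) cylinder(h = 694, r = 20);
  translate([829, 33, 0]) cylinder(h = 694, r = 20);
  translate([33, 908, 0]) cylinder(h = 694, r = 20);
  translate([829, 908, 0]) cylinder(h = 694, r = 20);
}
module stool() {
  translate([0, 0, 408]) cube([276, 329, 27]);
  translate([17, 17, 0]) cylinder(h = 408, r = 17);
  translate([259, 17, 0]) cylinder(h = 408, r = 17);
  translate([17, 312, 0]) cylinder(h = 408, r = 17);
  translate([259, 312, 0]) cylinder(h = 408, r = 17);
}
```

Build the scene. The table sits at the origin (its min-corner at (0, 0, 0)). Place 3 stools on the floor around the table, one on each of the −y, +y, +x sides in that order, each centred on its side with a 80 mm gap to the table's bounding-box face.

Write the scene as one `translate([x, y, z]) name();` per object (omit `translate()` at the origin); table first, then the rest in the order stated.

table();
translate([293, -409, 0]) stool();
translate([293, 1021, 0]) stool();
translate([942, 306, 0]) stool();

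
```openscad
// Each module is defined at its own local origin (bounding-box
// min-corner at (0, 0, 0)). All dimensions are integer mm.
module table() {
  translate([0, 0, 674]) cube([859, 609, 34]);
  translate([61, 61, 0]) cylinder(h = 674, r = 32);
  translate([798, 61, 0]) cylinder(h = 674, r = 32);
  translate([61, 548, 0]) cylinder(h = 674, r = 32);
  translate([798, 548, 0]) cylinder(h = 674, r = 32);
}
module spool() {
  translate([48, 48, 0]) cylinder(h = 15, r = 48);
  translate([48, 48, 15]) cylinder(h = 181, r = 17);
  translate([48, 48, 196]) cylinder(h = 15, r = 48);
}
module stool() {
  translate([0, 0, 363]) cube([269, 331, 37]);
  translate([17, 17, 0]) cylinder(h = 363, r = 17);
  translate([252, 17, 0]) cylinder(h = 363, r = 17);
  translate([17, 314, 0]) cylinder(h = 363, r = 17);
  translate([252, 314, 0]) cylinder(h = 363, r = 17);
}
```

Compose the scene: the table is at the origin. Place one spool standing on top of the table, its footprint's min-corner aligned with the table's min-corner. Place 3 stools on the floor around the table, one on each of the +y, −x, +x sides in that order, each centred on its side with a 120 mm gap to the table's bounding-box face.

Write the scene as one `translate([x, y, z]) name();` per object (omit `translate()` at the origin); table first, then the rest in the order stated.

table();
translate([0, 0, 708]) spool();
translate([295, 729, 0]) stool();
translate([-389, 139, 0]) stool();
translate([979, 139, 0]) stool();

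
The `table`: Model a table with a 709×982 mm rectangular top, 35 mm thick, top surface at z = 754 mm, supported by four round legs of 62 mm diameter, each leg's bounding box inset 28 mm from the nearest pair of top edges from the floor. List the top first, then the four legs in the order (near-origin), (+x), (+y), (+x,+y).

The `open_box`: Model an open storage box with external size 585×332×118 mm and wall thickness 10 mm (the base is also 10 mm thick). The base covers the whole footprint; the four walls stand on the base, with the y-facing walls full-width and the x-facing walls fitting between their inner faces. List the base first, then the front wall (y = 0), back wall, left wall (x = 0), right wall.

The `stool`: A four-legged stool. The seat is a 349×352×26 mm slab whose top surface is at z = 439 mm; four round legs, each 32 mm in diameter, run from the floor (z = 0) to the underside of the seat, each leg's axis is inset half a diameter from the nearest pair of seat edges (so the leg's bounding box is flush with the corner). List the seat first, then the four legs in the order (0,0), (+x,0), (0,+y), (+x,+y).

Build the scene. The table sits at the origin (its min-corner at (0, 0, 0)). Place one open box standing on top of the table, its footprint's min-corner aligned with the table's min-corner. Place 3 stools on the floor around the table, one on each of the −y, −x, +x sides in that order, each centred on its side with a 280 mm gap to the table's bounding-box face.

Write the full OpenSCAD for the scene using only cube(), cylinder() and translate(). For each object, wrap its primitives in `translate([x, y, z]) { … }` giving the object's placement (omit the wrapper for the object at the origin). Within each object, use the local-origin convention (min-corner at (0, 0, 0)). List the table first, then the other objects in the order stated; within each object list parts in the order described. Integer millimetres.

translate([0, 0, 719]) cube([709, 982, 35]);
translate([59, 59, 0]) cylinder(h = 719, r = 31);
translate([650, 59, 0]) cylinder(h = 719, r = 31);
translate([59, 923, 0]) cylinder(h = 719, r = 31);
translate([650, 923, 0]) cylinder(h = 719, r = 31);
translate([0, 0, 754]) {
  cube([585, 332, 10]);
  translate([0, 0, 10]) cube([585, 10, 108]);
  translate([0, 322, 10]) cube([585, 10, 108]);
  translate([0, 10, 10]) cube([10, 312, 108]);
  translate([575, 10, 10]) cube([10, 312, 108]);
}
translate([180, -632, 0]) {
  translate([0, 0, 413]) cube([349, 352, 26]);
  translate([16, 16, 0]) cylinder(h = 413, r = 16);
  translate([333, 16, 0]) cylinder(h = 413, r = 16);
  translate([16, 336, 0]) cylinder(h = 413, r = 16);
  translate([333, 336, 0]) cylinder(h = 413, r = 16);
}
translate([-629, 315, 0]) {
  translate([0, 0, 413]) cube([349, 352, 26]);
  translate([16, 16, 0]) cylinder(h = 413, r = 16);
  translate([333, 16, 0]) cylinder(h = 413, r = 16);
  translate([16, 336, 0]) cylinder(h = 413, r = 16);
  translate([333, 336, 0]) cylinder(h = 413, r = 16);
}
translate([989, 315, 0]) {
  translate([0, 0, 413]) cube([349, 352, 26]);
  translate([16, 16, 0]) cylinder(h = 413, r = 16);
  translate([333, 16, 0]) cylinder(h = 413, r = 16);
  translate([16, 336, 0]) cylinder(h = 413, r = 16);
  translate([333, 336, 0]) cylinder(h = 413, r = 16);
}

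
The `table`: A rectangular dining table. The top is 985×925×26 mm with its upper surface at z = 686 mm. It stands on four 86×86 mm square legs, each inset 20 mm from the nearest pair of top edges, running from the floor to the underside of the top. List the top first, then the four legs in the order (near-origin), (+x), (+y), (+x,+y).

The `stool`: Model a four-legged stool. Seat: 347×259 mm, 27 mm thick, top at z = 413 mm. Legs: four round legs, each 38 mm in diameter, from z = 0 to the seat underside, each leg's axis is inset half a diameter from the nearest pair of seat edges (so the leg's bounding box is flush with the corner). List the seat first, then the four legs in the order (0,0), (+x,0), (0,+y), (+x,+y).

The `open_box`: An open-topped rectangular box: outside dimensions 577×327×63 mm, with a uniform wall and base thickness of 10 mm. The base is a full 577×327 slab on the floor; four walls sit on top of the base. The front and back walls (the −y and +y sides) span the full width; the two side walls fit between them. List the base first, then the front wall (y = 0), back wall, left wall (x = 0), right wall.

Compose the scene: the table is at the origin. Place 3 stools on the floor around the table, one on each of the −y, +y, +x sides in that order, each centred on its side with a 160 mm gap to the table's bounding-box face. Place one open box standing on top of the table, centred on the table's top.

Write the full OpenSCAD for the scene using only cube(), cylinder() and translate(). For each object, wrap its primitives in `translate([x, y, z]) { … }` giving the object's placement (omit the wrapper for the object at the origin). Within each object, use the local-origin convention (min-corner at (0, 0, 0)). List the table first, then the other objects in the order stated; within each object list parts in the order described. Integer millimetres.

translate([0, 0, 660]) cube([985, 925, 26]);
translate([20, 20, 0]) cube([86, 86, 660]);
translate([879, 20, 0]) cube([86, 86, 660]);
translate([20, 819, 0]) cube([86, 86, 660]);
translate([879, 819, 0]) cube([86, 86, 660]);
translate([319, -419, 0]) {
  translate([0, 0, 386]) cube([347, 259, 27]);
  translate([19, 19, 0]) cylinder(h = 386, r = 19);
  translate([328, 19, 0]) cylinder(h = 386, r = 19);
  translate([19, 240, 0]) cylinder(h = 386, r = 19);
  translate([328, 240, 0]) cylinder(h = 386, r = 19);
}
translate([319, 1085, 0]) {
  translate([0, 0, 386]) cube([347, 259, 27]);
  translate([19, 19, 0]) cylinder(h = 386, r = 19);
  translate([328, 19, 0]) cylinder(h = 386, r = 19);
  translate([19, 240, 0]) cylinder(h = 386, r = 19);
  translate([328, 240, 0]) cylinder(h = 386, r = 19);
}
translate([1145, 333, 0]) {
  translate([0, 0, 386]) cube([347, 259, 27]);
  translate([19, 19, 0]) cylinder(h = 386, r = 19);
  translate([328, 19, 0]) cylinder(h = 386, r = 19);
  translate([19, 240, 0]) cylinder(h = 386, r = 19);
  translate([328, 240, 0]) cylinder(h = 386, r = 19);
}
translate([204, 299, 686]) {
  cube([577, 327, 10]);
  translate([0, 0, 10]) cube([577, 10, 53]);
  translate([0, 317, 10]) cube([577, 10, 53]);
  translate([0, 10, 10]) cube([10, 307, 53]);
  translate([567, 10, 10]) cube([10, 307, 53]);
}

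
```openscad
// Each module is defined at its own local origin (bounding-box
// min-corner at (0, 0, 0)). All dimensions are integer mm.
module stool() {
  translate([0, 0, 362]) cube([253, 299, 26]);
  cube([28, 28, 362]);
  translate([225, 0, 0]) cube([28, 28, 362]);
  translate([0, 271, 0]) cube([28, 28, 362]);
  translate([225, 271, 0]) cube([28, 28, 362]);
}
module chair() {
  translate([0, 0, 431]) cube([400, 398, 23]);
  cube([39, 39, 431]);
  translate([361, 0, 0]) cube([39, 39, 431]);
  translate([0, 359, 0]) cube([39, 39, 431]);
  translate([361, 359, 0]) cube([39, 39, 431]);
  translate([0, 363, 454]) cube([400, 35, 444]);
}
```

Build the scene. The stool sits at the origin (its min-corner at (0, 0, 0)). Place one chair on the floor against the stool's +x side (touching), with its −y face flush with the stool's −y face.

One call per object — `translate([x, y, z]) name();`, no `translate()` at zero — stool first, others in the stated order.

stool();
translate([253, 0, 0]) chair();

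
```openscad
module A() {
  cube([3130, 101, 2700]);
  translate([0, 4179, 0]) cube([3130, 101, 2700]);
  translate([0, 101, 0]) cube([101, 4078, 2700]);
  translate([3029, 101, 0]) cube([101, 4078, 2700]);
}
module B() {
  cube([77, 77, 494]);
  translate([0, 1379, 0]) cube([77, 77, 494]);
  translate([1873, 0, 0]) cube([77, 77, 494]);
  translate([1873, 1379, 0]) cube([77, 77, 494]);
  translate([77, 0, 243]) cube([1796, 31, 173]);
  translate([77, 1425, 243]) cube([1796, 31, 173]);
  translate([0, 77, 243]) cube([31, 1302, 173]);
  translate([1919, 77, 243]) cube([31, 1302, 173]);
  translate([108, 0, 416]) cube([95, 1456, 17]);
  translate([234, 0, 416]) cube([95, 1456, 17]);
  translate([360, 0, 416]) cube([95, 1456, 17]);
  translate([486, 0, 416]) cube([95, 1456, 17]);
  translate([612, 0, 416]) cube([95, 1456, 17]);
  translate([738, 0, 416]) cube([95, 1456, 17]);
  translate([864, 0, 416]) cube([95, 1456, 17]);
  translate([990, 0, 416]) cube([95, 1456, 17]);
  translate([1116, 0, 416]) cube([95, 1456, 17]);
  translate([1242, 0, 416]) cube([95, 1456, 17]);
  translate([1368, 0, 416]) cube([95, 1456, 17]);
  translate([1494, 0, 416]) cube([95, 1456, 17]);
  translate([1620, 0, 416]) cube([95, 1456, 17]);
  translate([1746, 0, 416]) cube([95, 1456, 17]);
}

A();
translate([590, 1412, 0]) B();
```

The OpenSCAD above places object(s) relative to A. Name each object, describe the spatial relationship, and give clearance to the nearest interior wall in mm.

Clearances: x = 489, y = 1311; minimum 489 mm.

A is a house frame. B is a bed frame. The bed frame sits inside the house frame, centred. The clearance to the nearest interior wall is 489 mm.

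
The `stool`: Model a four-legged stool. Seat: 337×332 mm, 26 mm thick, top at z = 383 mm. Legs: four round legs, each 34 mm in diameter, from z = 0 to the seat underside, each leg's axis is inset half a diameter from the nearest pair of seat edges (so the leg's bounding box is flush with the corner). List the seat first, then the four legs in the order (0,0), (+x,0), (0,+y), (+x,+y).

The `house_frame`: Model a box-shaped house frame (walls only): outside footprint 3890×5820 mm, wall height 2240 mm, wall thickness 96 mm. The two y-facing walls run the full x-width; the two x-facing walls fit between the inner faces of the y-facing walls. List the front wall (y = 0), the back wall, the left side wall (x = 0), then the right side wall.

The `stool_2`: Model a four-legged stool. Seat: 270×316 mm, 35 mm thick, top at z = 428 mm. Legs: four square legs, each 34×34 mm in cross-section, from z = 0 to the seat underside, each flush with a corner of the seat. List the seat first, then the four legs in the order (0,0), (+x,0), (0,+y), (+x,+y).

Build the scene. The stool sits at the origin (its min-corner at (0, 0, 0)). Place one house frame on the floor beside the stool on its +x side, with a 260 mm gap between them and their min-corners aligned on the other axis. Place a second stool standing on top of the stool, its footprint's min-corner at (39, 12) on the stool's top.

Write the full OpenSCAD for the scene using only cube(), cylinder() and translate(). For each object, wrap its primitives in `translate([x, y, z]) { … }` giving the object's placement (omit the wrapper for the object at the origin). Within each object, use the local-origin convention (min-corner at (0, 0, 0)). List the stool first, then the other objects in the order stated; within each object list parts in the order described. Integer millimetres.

translate([0, 0, 357]) cube([337, 332, 26]);
translate([17, 17, 0]) cylinder(h = 357, r = 17);
translate([320, 17, 0]) cylinder(h = 357, r = 17);
translate([17, 315, 0]) cylinder(h = 357, r = 17);
translate([320, 315, 0]) cylinder(h = 357, r = 17);
translate([597, 0, 0]) {
  cube([3890, 96, 2240]);
  translate([0, 5724, 0]) cube([3890, 96, 2240]);
  translate([0, 96, 0]) cube([96, 5628, 2240]);
  translate([3794, 96, 0]) cube([96, 5628, 2240]);
}
translate([39, 12, 383]) {
  translate([0, 0, 393]) cube([270, 316, 35]);
  cube([34, 34, 393]);
  translate([236, 0, 0]) cube([34, 34, 393]);
  translate([0, 282, 0]) cube([34, 34, 393]);
  translate([236, 282, 0]) cube([34, 34, 393]);
}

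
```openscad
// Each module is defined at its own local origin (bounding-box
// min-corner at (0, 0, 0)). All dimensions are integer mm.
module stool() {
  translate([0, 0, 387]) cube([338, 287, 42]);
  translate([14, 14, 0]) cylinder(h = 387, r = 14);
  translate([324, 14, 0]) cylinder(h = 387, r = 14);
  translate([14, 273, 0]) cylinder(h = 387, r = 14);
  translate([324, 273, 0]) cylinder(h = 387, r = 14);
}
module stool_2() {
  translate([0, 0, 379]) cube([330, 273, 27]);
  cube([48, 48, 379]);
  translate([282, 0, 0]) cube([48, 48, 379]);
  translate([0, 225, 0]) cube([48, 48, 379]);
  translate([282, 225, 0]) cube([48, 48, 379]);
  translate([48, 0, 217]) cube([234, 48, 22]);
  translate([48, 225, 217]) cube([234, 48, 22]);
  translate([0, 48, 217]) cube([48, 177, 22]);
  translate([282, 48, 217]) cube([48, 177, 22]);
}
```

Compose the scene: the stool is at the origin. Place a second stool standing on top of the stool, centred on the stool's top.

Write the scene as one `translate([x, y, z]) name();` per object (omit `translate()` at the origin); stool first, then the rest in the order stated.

stool();
translate([4, 7, 429]) stool_2();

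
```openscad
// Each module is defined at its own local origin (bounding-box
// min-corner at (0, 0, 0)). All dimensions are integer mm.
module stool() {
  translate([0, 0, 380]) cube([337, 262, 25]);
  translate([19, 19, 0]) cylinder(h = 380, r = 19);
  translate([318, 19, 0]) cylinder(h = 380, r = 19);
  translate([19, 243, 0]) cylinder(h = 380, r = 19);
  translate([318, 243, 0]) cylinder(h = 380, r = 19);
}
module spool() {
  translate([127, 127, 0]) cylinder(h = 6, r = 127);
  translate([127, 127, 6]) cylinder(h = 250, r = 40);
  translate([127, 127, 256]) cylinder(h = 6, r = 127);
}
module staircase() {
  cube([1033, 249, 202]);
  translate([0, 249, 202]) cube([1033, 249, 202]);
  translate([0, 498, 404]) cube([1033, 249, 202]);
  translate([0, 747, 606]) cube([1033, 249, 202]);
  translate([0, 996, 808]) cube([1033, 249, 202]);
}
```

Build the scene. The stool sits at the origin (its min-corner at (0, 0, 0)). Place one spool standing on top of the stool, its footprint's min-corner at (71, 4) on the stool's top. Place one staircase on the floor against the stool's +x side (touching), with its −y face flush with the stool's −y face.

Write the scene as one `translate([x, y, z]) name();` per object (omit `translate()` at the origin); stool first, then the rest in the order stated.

stool();
translate([71, 4, 405]) spool();
translate([337, 0, 0]) staircase();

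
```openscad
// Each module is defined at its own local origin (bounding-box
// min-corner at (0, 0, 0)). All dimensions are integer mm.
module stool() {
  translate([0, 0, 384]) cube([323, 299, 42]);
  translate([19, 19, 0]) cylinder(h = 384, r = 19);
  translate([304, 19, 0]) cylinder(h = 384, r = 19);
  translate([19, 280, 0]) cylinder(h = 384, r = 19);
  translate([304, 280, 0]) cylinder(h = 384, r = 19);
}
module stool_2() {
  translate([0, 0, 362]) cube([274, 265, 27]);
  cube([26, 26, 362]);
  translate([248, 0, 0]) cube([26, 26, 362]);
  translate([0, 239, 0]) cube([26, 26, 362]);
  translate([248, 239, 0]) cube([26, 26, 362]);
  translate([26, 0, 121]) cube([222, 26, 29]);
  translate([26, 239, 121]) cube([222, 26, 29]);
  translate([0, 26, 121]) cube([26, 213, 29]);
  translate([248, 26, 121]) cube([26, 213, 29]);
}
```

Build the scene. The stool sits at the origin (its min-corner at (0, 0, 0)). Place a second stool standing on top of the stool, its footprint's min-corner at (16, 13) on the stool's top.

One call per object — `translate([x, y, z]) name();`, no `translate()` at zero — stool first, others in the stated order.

stool();
translate([16, 13, 426]) stool_2();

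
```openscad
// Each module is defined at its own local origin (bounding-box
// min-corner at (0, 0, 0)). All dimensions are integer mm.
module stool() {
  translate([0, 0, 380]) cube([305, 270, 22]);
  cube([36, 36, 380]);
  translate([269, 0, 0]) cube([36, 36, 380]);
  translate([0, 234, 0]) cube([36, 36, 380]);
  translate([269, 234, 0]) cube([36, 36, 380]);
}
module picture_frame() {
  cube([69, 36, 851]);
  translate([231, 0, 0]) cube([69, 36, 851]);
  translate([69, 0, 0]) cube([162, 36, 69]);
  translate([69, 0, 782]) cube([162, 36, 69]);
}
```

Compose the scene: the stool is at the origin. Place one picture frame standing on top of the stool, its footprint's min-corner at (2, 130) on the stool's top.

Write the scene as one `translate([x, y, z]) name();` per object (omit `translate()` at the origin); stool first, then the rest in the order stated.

stool();
translate([2, 130, 402]) picture_frame();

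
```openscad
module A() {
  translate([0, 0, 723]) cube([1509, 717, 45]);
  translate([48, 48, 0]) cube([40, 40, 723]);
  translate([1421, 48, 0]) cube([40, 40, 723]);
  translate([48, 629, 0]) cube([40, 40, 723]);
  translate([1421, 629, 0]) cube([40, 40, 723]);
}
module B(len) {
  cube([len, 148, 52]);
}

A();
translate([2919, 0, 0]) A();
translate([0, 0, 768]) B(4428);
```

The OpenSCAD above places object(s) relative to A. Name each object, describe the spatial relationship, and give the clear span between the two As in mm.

Second table starts at x = 2919; first ends at x = 1509; clear span = 2919 − 1509 = 1410 mm.

A is a table. B is a beam. A beam spans the tops of two tables. The clear span between the two tables is 1410 mm.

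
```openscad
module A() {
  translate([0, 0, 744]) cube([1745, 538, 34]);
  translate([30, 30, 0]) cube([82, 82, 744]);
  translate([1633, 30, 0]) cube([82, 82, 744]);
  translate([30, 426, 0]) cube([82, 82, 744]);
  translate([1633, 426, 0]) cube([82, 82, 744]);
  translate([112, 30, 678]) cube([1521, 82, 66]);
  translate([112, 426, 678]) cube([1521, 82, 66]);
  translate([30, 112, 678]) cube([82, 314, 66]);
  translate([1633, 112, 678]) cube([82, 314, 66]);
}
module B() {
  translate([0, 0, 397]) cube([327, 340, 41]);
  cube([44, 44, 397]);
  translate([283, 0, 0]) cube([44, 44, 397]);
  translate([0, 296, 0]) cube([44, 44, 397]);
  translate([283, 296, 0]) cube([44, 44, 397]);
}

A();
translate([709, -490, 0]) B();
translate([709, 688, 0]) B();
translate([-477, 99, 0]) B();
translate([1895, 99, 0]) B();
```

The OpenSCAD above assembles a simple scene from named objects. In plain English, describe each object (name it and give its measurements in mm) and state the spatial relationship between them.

A is a rectangular dining table. The top is 1745×538×34 mm with its upper surface at z = 778 mm. It stands on four 82×82 mm square legs, each inset 30 mm from the nearest pair of top edges, running from the floor to the underside of the top. Four apron rails, 82 mm thick and 66 mm tall, run between adjacent legs with their top edges flush with the underside of the top and their outer faces flush with the legs' outer faces.

B is a four-legged stool. The seat is a 327×340×41 mm slab whose top surface is at z = 438 mm; four square legs, each 44×44 mm in cross-section, run from the floor (z = 0) to the underside of the seat, each flush with a corner of the seat.

Four stools sit around the table at the −y, +y, −x, +x sides.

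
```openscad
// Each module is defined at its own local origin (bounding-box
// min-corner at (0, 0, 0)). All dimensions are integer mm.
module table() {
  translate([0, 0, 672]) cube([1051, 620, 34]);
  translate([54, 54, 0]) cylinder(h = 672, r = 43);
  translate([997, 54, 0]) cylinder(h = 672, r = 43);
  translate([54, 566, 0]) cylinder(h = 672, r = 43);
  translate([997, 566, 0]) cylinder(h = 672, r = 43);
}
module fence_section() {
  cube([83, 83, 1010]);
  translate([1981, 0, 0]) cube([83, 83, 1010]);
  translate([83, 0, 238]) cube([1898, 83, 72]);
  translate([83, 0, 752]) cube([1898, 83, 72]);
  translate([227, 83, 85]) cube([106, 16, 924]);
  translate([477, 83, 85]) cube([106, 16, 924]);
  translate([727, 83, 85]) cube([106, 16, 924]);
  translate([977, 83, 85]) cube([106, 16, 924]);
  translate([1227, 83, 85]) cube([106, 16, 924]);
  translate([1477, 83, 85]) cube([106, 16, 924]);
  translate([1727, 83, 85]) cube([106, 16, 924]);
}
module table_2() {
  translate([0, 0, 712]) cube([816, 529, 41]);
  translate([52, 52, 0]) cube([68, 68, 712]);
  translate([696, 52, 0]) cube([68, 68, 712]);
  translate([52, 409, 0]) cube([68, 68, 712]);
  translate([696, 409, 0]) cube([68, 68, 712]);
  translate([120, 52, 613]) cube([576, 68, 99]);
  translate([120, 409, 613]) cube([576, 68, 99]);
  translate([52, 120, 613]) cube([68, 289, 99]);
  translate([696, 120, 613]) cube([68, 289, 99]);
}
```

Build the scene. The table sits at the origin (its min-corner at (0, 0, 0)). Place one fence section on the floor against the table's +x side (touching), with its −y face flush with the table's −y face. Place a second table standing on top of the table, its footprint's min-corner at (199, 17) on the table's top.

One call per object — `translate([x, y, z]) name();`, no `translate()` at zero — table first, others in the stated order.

table();
translate([1051, 0, 0]) fence_section();
translate([199, 17, 706]) table_2();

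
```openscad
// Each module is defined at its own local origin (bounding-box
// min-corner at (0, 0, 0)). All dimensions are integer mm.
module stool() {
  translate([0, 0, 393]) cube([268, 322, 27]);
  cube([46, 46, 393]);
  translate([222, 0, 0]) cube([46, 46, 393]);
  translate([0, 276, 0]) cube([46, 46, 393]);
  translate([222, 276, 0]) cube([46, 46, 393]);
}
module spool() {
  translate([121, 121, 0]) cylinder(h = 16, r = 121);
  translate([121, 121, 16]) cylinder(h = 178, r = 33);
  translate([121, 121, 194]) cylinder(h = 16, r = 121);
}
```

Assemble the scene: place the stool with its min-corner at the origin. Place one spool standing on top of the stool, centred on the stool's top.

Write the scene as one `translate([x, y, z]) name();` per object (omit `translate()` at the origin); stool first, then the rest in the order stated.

stool();
translate([13, 40, 420]) spool();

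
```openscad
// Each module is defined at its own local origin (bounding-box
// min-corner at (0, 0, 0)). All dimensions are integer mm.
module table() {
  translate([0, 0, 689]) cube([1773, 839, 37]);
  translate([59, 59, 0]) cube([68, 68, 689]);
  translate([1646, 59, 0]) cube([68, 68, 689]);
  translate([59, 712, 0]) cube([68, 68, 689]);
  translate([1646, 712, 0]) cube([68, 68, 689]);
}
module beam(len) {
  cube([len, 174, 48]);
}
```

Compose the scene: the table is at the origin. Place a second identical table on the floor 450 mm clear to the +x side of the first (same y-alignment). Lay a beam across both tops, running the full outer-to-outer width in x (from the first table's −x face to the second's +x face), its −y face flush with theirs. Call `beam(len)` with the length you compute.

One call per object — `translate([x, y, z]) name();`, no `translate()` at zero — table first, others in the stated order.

table();
translate([2223, 0, 0]) table();
translate([0, 0, 726]) beam(3996);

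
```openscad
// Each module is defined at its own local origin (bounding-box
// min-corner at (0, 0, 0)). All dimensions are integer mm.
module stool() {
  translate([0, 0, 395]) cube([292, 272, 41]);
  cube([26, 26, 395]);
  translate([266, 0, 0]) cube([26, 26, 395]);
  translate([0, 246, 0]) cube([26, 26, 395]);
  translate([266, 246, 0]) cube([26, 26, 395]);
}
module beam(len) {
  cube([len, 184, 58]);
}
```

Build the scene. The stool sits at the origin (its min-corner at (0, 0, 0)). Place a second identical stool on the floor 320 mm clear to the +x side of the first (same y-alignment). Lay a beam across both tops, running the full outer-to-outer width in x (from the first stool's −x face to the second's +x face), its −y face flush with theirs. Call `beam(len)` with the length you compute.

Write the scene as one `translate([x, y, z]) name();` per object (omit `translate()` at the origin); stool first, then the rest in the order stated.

stool();
translate([612, 0, 0]) stool();
translate([0, 0, 436]) beam(904);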